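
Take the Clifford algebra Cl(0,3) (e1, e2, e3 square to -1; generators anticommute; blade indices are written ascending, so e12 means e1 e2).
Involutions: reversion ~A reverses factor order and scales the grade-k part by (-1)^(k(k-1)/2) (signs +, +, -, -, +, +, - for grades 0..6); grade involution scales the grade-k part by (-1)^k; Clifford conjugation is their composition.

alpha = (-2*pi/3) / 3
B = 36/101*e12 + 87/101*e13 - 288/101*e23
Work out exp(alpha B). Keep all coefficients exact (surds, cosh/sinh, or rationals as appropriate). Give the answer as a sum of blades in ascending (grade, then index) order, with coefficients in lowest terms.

B^2 term by term: the squares give (36/101)^2*(e12)^2 + (87/101)^2*(e13)^2 + (-288/101)^2*(e23)^2 = 1296/10201*(-1) + 7569/10201*(-1) + 82944/10201*(-1) = -9 (each basis 2-blade squares to minus the product of its generators' squares); cross terms between blades sharing an index anticommute and cancel. So B^2 = -9.
B^2 = -9 — the series telescopes trigonometrically here: l = 3, alpha*l = -2*pi/3, so exp(alpha B) = cos(-2*pi/3) + (sin(-2*pi/3)/3)*B = -1/2 + (-sqrt(3)/6)*B.
Answer: -1/2 - 6*sqrt(3)/101*e12 - 29*sqrt(3)/202*e13 + 48*sqrt(3)/101*e23


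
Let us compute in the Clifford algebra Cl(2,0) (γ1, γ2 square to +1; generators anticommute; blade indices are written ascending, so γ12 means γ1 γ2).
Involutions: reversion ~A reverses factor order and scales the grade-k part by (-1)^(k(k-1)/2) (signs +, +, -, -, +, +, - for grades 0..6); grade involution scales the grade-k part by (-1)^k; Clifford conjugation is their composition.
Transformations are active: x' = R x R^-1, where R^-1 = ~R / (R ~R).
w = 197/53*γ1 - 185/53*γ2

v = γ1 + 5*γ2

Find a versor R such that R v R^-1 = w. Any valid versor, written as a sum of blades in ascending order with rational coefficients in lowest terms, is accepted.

R = v + w = 250/53*γ1 + 80/53*γ2 works: the equal norms (26) guarantee its sandwich swaps v into w.
Answer: 250/53*γ1 + 80/53*γ2


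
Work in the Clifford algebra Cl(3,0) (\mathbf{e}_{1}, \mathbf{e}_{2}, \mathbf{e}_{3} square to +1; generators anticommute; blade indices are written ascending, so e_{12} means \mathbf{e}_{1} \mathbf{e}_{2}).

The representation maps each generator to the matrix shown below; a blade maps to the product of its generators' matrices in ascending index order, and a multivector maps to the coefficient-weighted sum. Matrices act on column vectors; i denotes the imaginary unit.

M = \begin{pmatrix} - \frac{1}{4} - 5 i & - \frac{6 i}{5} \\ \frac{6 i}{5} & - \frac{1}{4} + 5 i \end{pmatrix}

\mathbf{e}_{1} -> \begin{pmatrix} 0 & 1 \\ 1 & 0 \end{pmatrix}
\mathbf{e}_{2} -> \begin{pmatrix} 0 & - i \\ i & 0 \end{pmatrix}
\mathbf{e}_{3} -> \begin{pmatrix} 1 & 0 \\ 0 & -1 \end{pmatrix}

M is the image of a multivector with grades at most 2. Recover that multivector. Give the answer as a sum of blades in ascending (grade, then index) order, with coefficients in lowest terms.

Method: 1, rho(e_{1}), rho(e_{2}), rho(e_{3}) form a trace-orthogonal basis of the 2x2 complex matrices (tr(X Y) = 2 if X = Y, else 0), so M = m0*1 + m1*rho(e_{1}) + m2*rho(e_{2}) + m3*rho(e_{3}) with m0 = tr(M)/2 = - \frac{1}{4}, m1 = tr(M rho(e_{1}))/2 = 0, m2 = tr(M rho(e_{2}))/2 = \frac{6}{5}, m3 = tr(M rho(e_{3}))/2 = - 5 i.
Multiplying table entries, the bivector images are rho(e_{12}) = i*rho(e_{3}), rho(e_{13}) = -i*rho(e_{2}), rho(e_{23}) = i*rho(e_{1}); with real blade coefficients the real parts of m0..m3 are the coefficients of 1, e_{1}, e_{2}, e_{3} and the imaginary parts give the bivectors (e_{23}: Im m1, e_{13}: -Im m2, e_{12}: Im m3).
Answer: -\frac{1}{4} + \frac{6}{5} e_{2} - 5 e_{12}


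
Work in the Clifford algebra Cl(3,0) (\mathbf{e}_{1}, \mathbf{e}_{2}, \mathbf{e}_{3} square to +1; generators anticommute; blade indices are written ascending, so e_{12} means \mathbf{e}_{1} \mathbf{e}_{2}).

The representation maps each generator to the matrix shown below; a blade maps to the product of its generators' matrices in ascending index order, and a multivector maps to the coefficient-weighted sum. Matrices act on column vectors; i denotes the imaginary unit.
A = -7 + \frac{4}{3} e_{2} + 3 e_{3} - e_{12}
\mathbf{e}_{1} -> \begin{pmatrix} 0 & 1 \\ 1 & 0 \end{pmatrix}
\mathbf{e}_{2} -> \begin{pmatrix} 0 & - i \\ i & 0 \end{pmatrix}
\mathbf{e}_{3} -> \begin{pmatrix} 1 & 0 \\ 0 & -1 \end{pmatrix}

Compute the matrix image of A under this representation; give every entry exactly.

Bivector images (products of the table entries): rho(e_{12}) = rho(\mathbf{e}_{1})rho(\mathbf{e}_{2}) = \begin{pmatrix} i & 0 \\ 0 & - i \end{pmatrix}.
M = (-7)*1 + (\frac{4}{3})*rho(e_{2}) + (3)*rho(e_{3}) + (-1)*rho(e_{12}), summed entrywise (1 is the identity matrix):
Answer: \begin{pmatrix} -4 - i & - \frac{4 i}{3} \\ \frac{4 i}{3} & -10 + i \end{pmatrix}


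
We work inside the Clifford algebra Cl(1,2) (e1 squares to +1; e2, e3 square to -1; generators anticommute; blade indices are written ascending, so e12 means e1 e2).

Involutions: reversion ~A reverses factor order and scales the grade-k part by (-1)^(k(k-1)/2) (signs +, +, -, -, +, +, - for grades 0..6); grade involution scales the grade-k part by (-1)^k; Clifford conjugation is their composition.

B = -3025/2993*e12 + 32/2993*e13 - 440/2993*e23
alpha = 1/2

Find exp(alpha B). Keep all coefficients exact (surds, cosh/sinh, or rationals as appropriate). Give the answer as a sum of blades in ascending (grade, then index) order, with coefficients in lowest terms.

B^2 term by term: the squares give (-3025/2993)^2*(e12)^2 + (32/2993)^2*(e13)^2 + (-440/2993)^2*(e23)^2 = 9150625/8958049*(+1) + 1024/8958049*(+1) + 193600/8958049*(-1) = 1 (each basis 2-blade squares to minus the product of its generators' squares); cross terms between blades sharing an index anticommute and cancel. So B^2 = 1.
B^2 = 1 — the positive square puts this in the hyperbolic regime; l = 1, alpha*l = 1/2, so exp(alpha B) = cosh(1/2) + (sinh(1/2)/1)*B = cosh(1/2) + (sinh(1/2))*B.
Answer: cosh(1/2) - 3025*sinh(1/2)/2993*e12 + 32*sinh(1/2)/2993*e13 - 440*sinh(1/2)/2993*e23


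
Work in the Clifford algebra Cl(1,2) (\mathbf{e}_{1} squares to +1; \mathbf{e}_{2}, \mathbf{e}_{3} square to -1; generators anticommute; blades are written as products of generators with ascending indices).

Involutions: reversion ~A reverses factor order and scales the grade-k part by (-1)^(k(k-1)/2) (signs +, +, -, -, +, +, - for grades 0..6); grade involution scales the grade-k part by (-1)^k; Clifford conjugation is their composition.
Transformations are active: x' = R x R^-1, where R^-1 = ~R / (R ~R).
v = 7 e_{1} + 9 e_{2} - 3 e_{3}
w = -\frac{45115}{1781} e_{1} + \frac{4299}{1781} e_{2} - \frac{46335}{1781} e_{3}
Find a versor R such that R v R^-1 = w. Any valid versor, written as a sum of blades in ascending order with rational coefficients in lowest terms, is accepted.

Here q(v) = q(w) = -41; the classical choice R = v + w = -\frac{32648}{1781} e_{1} + \frac{20328}{1781} e_{2} - \frac{51678}{1781} e_{3} then realises v -> w under the sandwich.
Answer: -\frac{32648}{1781} e_{1} + \frac{20328}{1781} e_{2} - \frac{51678}{1781} e_{3}


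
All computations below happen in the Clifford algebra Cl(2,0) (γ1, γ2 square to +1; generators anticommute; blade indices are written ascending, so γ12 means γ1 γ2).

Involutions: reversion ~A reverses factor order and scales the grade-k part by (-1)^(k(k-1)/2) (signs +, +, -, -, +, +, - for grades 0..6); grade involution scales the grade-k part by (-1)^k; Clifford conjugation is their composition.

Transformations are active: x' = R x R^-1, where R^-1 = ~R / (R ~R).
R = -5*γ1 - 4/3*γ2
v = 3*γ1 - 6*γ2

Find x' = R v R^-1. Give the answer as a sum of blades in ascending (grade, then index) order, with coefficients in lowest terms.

~R = -5*γ1 - 4/3*γ2, and R ~R = 241/9, so R^-1 = ~R / (241/9).
R v = -7 + 34*γ12
Answer: -93/241*γ1 + 1614/241*γ2


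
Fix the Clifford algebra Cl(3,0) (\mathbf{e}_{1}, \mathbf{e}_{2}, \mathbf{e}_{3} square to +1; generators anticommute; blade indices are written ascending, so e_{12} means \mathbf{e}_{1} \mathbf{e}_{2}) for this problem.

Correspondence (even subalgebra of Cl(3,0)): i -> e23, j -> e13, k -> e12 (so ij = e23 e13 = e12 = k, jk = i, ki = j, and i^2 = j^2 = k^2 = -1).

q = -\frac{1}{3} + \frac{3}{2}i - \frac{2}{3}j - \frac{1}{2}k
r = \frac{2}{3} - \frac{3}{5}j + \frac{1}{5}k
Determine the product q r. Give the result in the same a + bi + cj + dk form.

In blades: q = -\frac{1}{3} - \frac{1}{2} e_{12} - \frac{2}{3} e_{13} + \frac{3}{2} e_{23}, r = \frac{2}{3} + \frac{1}{5} e_{12} - \frac{3}{5} e_{13}.
Distribute q over r term by term (generator squares from the signature, products reordered to ascending indices): (-\frac{1}{3})*r = -\frac{2}{9} - \frac{1}{15} e_{12} + \frac{1}{5} e_{13}; (-\frac{1}{2} e_{12})*r = \frac{1}{10} - \frac{1}{3} e_{12} - \frac{3}{10} e_{23}; (-\frac{2}{3} e_{13})*r = -\frac{2}{5} - \frac{4}{9} e_{13} - \frac{2}{15} e_{23}; (\frac{3}{2} e_{23})*r = -\frac{9}{10} e_{12} - \frac{3}{10} e_{13} + e_{23}.
Sum: -\frac{47}{90} - \frac{13}{10} e_{12} - \frac{49}{90} e_{13} + \frac{17}{30} e_{23}; translating back through the correspondence:
Answer: -\frac{47}{90} + \frac{17}{30}i - \frac{49}{90}j - \frac{13}{10}k


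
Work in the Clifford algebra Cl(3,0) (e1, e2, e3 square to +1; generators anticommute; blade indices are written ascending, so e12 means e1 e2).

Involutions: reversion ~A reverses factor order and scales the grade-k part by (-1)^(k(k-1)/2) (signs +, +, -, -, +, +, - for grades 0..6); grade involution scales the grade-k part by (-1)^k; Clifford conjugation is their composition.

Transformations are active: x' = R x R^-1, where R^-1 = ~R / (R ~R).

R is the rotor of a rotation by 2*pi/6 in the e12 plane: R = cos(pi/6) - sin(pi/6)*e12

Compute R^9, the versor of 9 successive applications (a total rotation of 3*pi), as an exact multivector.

Rotor phase runs at HALF the rotation angle; powers of one rotor simply add phase, so after 9 steps in e12 the phase is 9*pi/6 = 3*pi/2 and R^9 = cos(3*pi/2) - sin(3*pi/2)*e12.
cos(3*pi/2) = 0 and sin(3*pi/2) = -1, so R^9 = e12. The net rotation is 1*pi (after discarding 1 full turn, each of which contributes a factor -1 to the rotor); the rotor keeps the half-angle phase exactly.
Answer: e12


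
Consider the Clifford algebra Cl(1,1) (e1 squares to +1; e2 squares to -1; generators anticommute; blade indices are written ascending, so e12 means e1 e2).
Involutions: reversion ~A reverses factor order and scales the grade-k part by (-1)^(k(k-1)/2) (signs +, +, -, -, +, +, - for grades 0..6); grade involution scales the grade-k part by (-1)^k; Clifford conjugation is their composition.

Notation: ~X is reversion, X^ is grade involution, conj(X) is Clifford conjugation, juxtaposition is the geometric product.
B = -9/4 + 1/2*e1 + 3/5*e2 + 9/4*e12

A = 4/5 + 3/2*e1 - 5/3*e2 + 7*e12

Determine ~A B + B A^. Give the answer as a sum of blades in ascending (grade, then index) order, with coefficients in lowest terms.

first term: -79/5 - 101/40*e1 + 2221/200*e2 + 1157/60*e12
second term: 61/5 + 169/40*e1 + 721/200*e2 - 733/60*e12
Answer: -18/5 + 17/10*e1 + 1471/100*e2 + 106/15*e12


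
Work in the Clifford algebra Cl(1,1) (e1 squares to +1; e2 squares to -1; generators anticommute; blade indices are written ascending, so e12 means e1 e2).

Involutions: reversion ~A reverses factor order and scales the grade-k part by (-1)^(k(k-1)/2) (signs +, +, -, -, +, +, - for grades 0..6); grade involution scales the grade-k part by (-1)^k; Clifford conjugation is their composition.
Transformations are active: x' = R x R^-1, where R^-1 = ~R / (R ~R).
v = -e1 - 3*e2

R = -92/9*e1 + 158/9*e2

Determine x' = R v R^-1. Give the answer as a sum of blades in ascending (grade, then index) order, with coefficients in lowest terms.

~R = -92/9*e1 + 158/9*e2, and R ~R = -5500/27, so R^-1 = ~R / (-5500/27).
R v = 566/9 + 434/9*e12
Answer: 30161/4125*e1 - 32339/4125*e2


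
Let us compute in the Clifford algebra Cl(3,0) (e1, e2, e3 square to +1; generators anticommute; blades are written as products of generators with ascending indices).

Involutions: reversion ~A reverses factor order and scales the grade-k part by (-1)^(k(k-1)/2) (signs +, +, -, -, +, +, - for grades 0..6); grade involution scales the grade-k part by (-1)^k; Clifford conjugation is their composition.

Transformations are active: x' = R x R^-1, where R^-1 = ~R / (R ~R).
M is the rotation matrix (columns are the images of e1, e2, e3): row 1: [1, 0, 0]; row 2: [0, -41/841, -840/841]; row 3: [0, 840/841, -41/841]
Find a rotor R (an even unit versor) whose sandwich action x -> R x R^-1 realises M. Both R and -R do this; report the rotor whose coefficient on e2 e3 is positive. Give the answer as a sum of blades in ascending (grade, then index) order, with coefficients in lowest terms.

Method: write R = a + b12*e1 e2 + b13*e1 e3 + b23*e2 e3 with a^2 + b12^2 + b13^2 + b23^2 = 1 (so R^-1 = ~R). Expanding the columns R e_j ~R gives tr M = 4a^2 - 1 and, from the antisymmetric part, M21 - M12 = -4a*b12, M13 - M31 = 4a*b13, M32 - M23 = -4a*b23.
Here tr M = 759/841, so a^2 = (1 + tr M)/4 = 400/841 and a = ±20/29. Taking a = 20/29: M21 - M12 = 0, M13 - M31 = 0, M32 - M23 = 1680/841, giving b12 = 0, b13 = 0, b23 = -21/29, i.e. R = 20/29 - 21/29*e2 e3.
Its e2 e3 coefficient is negative, so report the other preimage -R.
Answer: -20/29 + 21/29*e2 e3. Sheet selection: the two-to-one cover makes ±R indistinguishable at the matrix level (trace 759/841), so uniqueness comes from the required sign on e2 e3.


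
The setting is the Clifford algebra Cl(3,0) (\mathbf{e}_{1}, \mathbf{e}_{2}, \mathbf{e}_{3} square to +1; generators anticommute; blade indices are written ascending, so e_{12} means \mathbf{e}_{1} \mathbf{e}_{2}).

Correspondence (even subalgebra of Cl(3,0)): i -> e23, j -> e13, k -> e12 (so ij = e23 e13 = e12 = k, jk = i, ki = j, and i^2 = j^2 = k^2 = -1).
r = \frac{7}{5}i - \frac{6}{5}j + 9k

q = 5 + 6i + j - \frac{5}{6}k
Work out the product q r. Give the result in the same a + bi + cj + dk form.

In blades: q = 5 - \frac{5}{6} e_{12} + e_{13} + 6 e_{23}, r = 9 e_{12} - \frac{6}{5} e_{13} + \frac{7}{5} e_{23}.
Distribute q over r term by term (generator squares from the signature, products reordered to ascending indices): (5)*r = 45 e_{12} - 6 e_{13} + 7 e_{23}; (-\frac{5}{6} e_{12})*r = \frac{15}{2} - \frac{7}{6} e_{13} - e_{23}; (e_{13})*r = \frac{6}{5} - \frac{7}{5} e_{12} + 9 e_{23}; (6 e_{23})*r = -\frac{42}{5} - \frac{36}{5} e_{12} - 54 e_{13}.
Sum: \frac{3}{10} + \frac{182}{5} e_{12} - \frac{367}{6} e_{13} + 15 e_{23}; translating back through the correspondence:
Answer: \frac{3}{10} + 15i - \frac{367}{6}j + \frac{182}{5}k


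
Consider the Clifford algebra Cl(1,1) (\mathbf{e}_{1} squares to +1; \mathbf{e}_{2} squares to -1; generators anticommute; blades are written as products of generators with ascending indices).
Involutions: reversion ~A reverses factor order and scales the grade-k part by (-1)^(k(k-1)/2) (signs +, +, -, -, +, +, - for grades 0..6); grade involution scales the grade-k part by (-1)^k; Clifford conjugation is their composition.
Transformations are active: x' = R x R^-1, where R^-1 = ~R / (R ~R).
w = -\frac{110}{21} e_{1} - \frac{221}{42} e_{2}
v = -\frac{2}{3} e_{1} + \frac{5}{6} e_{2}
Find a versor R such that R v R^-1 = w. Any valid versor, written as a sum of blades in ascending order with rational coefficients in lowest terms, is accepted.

Take R = v + w = -\frac{124}{21} e_{1} - \frac{31}{7} e_{2}. Because q(v) = q(w) = -\frac{1}{4}, conjugation by R sends v exactly to w.
Answer: -\frac{124}{21} e_{1} - \frac{31}{7} e_{2}


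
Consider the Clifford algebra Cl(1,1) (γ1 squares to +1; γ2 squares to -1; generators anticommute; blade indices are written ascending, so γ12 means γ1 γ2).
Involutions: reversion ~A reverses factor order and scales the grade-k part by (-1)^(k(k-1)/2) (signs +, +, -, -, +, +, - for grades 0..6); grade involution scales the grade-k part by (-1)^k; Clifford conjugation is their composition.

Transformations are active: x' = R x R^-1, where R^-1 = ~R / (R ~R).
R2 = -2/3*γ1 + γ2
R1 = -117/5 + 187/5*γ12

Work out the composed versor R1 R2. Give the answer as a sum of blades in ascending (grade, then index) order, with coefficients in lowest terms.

Distribute over the terms of R1 (each basis-blade product reordered to ascending indices, repeated generators contracted through their squares):
(-117/5) R2 = 78/5*γ1 - 117/5*γ2
(187/5*γ12) R2 = -187/5*γ1 + 374/15*γ2
Summing the partial products and collecting blades:
Answer: -109/5*γ1 + 23/15*γ2


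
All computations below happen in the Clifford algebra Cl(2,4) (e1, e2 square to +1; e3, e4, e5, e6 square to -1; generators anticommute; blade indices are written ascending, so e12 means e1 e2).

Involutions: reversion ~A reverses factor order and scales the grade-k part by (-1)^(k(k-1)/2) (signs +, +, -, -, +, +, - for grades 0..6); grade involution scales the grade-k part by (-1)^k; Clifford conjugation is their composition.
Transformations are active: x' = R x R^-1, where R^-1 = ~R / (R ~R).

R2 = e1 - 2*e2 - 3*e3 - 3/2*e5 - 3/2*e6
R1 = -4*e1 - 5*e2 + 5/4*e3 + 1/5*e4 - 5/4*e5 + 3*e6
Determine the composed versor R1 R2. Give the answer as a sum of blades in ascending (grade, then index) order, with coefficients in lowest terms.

Distribute over the terms of R2 (each basis-blade product reordered to ascending indices, repeated generators contracted through their squares):
R1 (e1) = -4 + 5*e12 - 5/4*e13 - 1/5*e14 + 5/4*e15 - 3*e16
R1 (-2*e2) = 10 + 8*e12 + 5/2*e23 + 2/5*e24 - 5/2*e25 + 6*e26
R1 (-3*e3) = 15/4 + 12*e13 + 15*e23 + 3/5*e34 - 15/4*e35 + 9*e36
R1 (-3/2*e5) = -15/8 + 6*e15 + 15/2*e25 - 15/8*e35 - 3/10*e45 + 9/2*e56
R1 (-3/2*e6) = 9/2 + 6*e16 + 15/2*e26 - 15/8*e36 - 3/10*e46 + 15/8*e56
Summing the partial products and collecting blades:
Answer: 99/8 + 13*e12 + 43/4*e13 - 1/5*e14 + 29/4*e15 + 3*e16 + 35/2*e23 + 2/5*e24 + 5*e25 + 27/2*e26 + 3/5*e34 - 45/8*e35 + 57/8*e36 - 3/10*e45 - 3/10*e46 + 51/8*e56


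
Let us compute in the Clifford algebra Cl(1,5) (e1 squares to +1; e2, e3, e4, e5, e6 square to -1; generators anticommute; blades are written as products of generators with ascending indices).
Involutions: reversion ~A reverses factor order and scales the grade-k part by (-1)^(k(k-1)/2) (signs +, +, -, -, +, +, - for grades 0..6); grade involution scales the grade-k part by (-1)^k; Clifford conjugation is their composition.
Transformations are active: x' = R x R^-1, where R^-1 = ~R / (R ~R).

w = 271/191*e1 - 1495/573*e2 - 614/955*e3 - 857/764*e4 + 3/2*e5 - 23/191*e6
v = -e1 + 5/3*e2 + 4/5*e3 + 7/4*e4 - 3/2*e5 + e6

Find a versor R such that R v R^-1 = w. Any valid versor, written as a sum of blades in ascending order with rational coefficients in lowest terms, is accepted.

Reasoning: v^2 = w^2 = -31429/3600 since conjugation preserves the quadratic form; R = v + w = 80/191*e1 - 180/191*e2 + 30/191*e3 + 120/191*e4 + 168/191*e6 is then valid when invertible, keeping its own part and reversing (v - w)/2.
Answer: 80/191*e1 - 180/191*e2 + 30/191*e3 + 120/191*e4 + 168/191*e6


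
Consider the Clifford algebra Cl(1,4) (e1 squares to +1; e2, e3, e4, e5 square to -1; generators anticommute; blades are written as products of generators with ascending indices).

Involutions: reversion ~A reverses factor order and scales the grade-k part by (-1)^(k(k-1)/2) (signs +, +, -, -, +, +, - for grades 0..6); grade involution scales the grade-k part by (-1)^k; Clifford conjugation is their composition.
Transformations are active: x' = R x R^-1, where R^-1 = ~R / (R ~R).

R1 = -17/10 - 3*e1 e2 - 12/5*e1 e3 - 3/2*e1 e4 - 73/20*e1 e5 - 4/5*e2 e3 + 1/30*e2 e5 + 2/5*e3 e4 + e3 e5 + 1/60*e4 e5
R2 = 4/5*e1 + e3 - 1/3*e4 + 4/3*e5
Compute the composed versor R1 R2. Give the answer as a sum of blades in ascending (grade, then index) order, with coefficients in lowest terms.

Distribute over the terms of R2 (each basis-blade product reordered to ascending indices, repeated generators contracted through their squares):
R1 (4/5*e1) = -34/25*e1 + 12/5*e2 + 48/25*e3 + 6/5*e4 + 73/25*e5 - 16/25*e1 e2 e3 + 2/75*e1 e2 e5 + 8/25*e1 e3 e4 + 4/5*e1 e3 e5 + 1/75*e1 e4 e5
R1 (e3) = 12/5*e1 + 4/5*e2 - 17/10*e3 + 2/5*e4 + e5 - 3*e1 e2 e3 + 3/2*e1 e3 e4 + 73/20*e1 e3 e5 - 1/30*e2 e3 e5 + 1/60*e3 e4 e5
R1 (-1/3*e4) = -1/2*e1 + 2/15*e3 + 17/30*e4 - 1/180*e5 + e1 e2 e4 + 4/5*e1 e3 e4 - 73/60*e1 e4 e5 + 4/15*e2 e3 e4 + 1/90*e2 e4 e5 + 1/3*e3 e4 e5
R1 (4/3*e5) = 73/15*e1 - 2/45*e2 - 4/3*e3 - 1/45*e4 - 34/15*e5 - 4*e1 e2 e5 - 16/5*e1 e3 e5 - 2*e1 e4 e5 - 16/15*e2 e3 e5 + 8/15*e3 e4 e5
Summing the partial products and collecting blades:
Answer: 811/150*e1 + 142/45*e2 - 49/50*e3 + 193/90*e4 + 1483/900*e5 - 91/25*e1 e2 e3 + e1 e2 e4 - 298/75*e1 e2 e5 + 131/50*e1 e3 e4 + 5/4*e1 e3 e5 - 961/300*e1 e4 e5 + 4/15*e2 e3 e4 - 11/10*e2 e3 e5 + 1/90*e2 e4 e5 + 53/60*e3 e4 e5


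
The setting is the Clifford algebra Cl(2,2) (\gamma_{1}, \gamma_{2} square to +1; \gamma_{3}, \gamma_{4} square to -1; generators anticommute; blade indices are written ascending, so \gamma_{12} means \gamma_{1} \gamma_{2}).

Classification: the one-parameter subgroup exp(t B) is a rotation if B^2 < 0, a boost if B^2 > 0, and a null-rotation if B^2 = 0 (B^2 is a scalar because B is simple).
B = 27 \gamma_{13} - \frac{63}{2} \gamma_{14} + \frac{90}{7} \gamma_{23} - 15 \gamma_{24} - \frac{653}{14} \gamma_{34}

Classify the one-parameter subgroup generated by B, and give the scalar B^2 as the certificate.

B^2 term by term: the squares give (27)^2*(\gamma_{13})^2 + (-\frac{63}{2})^2*(\gamma_{14})^2 + (\frac{90}{7})^2*(\gamma_{23})^2 + (-15)^2*(\gamma_{24})^2 + (-\frac{653}{14})^2*(\gamma_{34})^2 = 729*(+1) + \frac{3969}{4}*(+1) + \frac{8100}{49}*(+1) + 225*(+1) + \frac{426409}{196}*(-1) = -64 (each basis 2-blade squares to minus the product of its generators' squares); cross terms between blades sharing an index anticommute and cancel; the commuting (index-disjoint) pairs give grade-4 terms 2*c*c'*(blade product), which cancel blade by blade — \gamma_{1234}: 810 - 810 = 0 — confirming B is simple. So B^2 = -64.
Answer: rotation, certificate B^2 = -64. One invariant decides it: the square -64 survives every conjugation, and its sign is exactly the classification.


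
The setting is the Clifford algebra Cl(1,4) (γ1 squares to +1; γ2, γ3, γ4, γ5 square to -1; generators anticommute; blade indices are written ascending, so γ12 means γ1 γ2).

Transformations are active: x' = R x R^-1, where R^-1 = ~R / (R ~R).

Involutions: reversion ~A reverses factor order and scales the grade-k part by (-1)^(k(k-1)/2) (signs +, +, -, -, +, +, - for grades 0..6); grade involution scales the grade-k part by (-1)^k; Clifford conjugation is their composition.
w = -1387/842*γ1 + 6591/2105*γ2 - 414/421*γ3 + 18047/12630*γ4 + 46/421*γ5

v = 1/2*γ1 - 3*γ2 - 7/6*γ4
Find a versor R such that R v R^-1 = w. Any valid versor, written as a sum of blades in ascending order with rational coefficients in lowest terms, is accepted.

Since q(v) = q(w) = -91/9, the sum R = v + w = -483/421*γ1 + 276/2105*γ2 - 414/421*γ3 + 552/2105*γ4 + 46/421*γ5 does the job whenever invertible.
Answer: -483/421*γ1 + 276/2105*γ2 - 414/421*γ3 + 552/2105*γ4 + 46/421*γ5


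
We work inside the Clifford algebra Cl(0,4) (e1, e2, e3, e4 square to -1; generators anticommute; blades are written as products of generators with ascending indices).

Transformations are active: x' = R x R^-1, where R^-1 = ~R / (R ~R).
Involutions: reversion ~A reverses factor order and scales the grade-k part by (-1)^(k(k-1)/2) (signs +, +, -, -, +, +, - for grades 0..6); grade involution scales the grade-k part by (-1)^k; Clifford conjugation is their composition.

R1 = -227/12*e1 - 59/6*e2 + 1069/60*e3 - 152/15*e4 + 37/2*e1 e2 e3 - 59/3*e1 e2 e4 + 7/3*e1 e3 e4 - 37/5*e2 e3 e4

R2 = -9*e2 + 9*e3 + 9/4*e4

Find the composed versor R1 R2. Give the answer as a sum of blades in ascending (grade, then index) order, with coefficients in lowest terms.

Distribute over the terms of R2 (each basis-blade product reordered to ascending indices, repeated generators contracted through their squares):
R1 (-9*e2) = -177/2 + 681/4*e1 e2 - 333/2*e1 e3 + 177*e1 e4 + 3207/20*e2 e3 - 456/5*e2 e4 - 333/5*e3 e4 - 21*e1 e2 e3 e4
R1 (9*e3) = -3207/20 - 333/2*e1 e2 - 681/4*e1 e3 + 21*e1 e4 - 177/2*e2 e3 - 333/5*e2 e4 + 456/5*e3 e4 + 177*e1 e2 e3 e4
R1 (9/4*e4) = 114/5 + 177/4*e1 e2 - 21/4*e1 e3 - 681/16*e1 e4 + 333/20*e2 e3 - 177/8*e2 e4 + 3207/80*e3 e4 + 333/8*e1 e2 e3 e4
Summing the partial products and collecting blades:
Answer: -4521/20 + 48*e1 e2 - 342*e1 e3 + 2487/16*e1 e4 + 177/2*e2 e3 - 7197/40*e2 e4 + 1035/16*e3 e4 + 1581/8*e1 e2 e3 e4


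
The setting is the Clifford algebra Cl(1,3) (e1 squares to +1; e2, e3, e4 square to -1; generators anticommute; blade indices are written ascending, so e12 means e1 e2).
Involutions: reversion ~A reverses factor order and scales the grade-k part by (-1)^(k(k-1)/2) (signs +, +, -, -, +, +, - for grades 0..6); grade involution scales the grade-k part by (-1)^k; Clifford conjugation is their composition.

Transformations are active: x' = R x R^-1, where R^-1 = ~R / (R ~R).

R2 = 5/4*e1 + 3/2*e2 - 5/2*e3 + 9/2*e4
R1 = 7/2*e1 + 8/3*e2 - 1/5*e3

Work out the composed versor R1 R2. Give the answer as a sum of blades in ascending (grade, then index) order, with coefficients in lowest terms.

Distribute over the terms of R1 (each basis-blade product reordered to ascending indices, repeated generators contracted through their squares):
(7/2*e1) R2 = 35/8 + 21/4*e12 - 35/4*e13 + 63/4*e14
(8/3*e2) R2 = -4 - 10/3*e12 - 20/3*e23 + 12*e24
(-1/5*e3) R2 = -1/2 + 1/4*e13 + 3/10*e23 - 9/10*e34
Summing the partial products and collecting blades:
Answer: -1/8 + 23/12*e12 - 17/2*e13 + 63/4*e14 - 191/30*e23 + 12*e24 - 9/10*e34


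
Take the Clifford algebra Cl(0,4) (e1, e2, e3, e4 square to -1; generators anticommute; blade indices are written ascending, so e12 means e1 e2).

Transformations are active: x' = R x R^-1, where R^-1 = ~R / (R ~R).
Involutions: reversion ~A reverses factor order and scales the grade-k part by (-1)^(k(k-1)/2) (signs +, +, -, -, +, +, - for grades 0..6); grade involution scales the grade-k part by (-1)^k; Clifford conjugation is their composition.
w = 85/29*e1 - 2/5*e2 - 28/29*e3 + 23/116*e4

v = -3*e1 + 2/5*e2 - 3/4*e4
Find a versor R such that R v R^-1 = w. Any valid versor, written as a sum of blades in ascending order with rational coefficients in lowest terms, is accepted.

R = v + w = -2/29*e1 - 28/29*e3 - 16/29*e4 works: the equal norms (-3889/400) guarantee its sandwich swaps v into w.
Answer: -2/29*e1 - 28/29*e3 - 16/29*e4


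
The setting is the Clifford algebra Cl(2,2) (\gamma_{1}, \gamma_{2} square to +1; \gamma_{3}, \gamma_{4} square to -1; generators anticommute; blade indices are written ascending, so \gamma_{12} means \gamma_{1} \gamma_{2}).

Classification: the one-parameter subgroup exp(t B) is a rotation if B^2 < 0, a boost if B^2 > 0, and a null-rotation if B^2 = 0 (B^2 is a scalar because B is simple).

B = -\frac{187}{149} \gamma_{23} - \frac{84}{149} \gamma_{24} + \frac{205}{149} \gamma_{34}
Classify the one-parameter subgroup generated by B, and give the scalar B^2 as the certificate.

B^2 term by term: the squares give (-\frac{187}{149})^2*(\gamma_{23})^2 + (-\frac{84}{149})^2*(\gamma_{24})^2 + (\frac{205}{149})^2*(\gamma_{34})^2 = \frac{34969}{22201}*(+1) + \frac{7056}{22201}*(+1) + \frac{42025}{22201}*(-1) = 0 (each basis 2-blade squares to minus the product of its generators' squares); cross terms between blades sharing an index anticommute and cancel. So B^2 = 0.
Answer: null-rotation, certificate B^2 = 0. Certificate logic: 0 is a conjugation-invariant scalar, so its sign fixes rotation versus boost versus null-rotation outright.


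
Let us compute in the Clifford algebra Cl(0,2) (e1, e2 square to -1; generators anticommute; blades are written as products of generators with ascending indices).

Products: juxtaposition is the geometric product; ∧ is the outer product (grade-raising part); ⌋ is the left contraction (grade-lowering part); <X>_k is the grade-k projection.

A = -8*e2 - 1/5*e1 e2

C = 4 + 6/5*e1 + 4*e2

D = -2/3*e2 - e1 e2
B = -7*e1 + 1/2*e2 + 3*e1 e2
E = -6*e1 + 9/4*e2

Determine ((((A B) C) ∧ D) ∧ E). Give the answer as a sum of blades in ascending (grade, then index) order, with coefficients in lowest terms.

step 1: 23/5 - 239/10*e1 + 7/5*e2 - 56*e1 e2
step 2: 1037/25 + 3348/25*e1 - 216/5*e2 - 8032/25*e1 e2
step 3: -2074/75*e2 - 3269/25*e1 e2
step 4: -4148/25*e1 e2
Answer: -4148/25*e1 e2


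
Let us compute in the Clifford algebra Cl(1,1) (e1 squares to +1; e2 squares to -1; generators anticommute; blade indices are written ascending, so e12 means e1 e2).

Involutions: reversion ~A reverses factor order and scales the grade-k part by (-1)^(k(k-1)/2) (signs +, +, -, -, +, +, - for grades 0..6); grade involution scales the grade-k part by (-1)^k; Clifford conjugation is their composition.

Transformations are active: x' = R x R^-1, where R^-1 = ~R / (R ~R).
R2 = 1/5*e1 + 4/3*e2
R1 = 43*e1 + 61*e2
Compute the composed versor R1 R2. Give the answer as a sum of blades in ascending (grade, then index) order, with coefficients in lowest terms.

Distribute over the terms of R1 (each basis-blade product reordered to ascending indices, repeated generators contracted through their squares):
(43*e1) R2 = 43/5 + 172/3*e12
(61*e2) R2 = -244/3 - 61/5*e12
Summing the partial products and collecting blades:
Answer: -1091/15 + 677/15*e12


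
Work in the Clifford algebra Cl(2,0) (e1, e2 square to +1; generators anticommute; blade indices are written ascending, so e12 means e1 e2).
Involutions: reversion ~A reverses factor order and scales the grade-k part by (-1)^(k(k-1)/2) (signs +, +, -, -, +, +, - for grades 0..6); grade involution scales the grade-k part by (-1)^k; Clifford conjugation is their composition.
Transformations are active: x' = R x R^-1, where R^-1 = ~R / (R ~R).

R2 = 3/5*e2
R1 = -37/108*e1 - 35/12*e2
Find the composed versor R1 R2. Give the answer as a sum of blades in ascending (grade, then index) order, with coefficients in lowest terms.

Distribute over the terms of R2 (each basis-blade product reordered to ascending indices, repeated generators contracted through their squares):
R1 (3/5*e2) = -7/4 - 37/180*e12
Answer: -7/4 - 37/180*e12


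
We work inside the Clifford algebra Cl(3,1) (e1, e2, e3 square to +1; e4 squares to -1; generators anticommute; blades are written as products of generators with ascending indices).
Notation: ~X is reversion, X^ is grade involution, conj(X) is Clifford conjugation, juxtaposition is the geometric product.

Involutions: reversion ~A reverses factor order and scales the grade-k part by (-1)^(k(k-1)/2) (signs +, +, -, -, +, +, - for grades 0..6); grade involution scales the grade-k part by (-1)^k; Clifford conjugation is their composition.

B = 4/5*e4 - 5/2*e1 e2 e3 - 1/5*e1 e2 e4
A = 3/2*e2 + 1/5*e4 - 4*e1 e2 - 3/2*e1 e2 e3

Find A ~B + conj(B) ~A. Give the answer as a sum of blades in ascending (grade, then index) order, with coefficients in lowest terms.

first term: 359/100 + 10*e3 + 4/5*e4 - 1/25*e1 e2 - 15/4*e1 e3 - 3/10*e1 e4 + 6/5*e2 e4 + 3/10*e3 e4 - 16/5*e1 e2 e4 - 17/10*e1 e2 e3 e4
second term: 391/100 + 10*e3 + 4/5*e4 + 1/25*e1 e2 + 15/4*e1 e3 + 3/10*e1 e4 + 6/5*e2 e4 - 3/10*e3 e4 - 16/5*e1 e2 e4 + 7/10*e1 e2 e3 e4
Answer: 15/2 + 20*e3 + 8/5*e4 + 12/5*e2 e4 - 32/5*e1 e2 e4 - e1 e2 e3 e4


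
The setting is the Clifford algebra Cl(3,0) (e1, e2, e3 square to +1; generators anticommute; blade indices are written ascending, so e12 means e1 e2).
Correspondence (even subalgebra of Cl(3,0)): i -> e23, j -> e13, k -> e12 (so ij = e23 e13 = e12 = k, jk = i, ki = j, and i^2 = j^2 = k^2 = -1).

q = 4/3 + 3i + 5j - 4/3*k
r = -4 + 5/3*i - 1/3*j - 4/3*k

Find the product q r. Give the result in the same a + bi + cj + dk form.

In blades: q = 4/3 - 4/3*e12 + 5*e13 + 3*e23, r = -4 - 4/3*e12 - 1/3*e13 + 5/3*e23.
Distribute q over r term by term (generator squares from the signature, products reordered to ascending indices): (4/3)*r = -16/3 - 16/9*e12 - 4/9*e13 + 20/9*e23; (-4/3*e12)*r = -16/9 + 16/3*e12 - 20/9*e13 - 4/9*e23; (5*e13)*r = 5/3 - 25/3*e12 - 20*e13 - 20/3*e23; (3*e23)*r = -5 - e12 + 4*e13 - 12*e23.
Sum: -94/9 - 52/9*e12 - 56/3*e13 - 152/9*e23; translating back through the correspondence:
Answer: -94/9 - 152/9*i - 56/3*j - 52/9*k


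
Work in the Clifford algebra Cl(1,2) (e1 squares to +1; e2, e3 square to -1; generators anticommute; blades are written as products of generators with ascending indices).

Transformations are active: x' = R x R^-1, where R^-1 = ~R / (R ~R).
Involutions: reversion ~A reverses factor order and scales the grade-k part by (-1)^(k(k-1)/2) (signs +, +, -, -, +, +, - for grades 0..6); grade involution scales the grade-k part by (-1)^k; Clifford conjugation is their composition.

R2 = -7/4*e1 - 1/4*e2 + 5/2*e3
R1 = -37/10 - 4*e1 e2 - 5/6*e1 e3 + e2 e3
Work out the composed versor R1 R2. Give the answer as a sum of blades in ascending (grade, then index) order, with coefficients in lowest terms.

Distribute over the terms of R2 (each basis-blade product reordered to ascending indices, repeated generators contracted through their squares):
R1 (-7/4*e1) = 259/40*e1 - 7*e2 - 35/24*e3 - 7/4*e1 e2 e3
R1 (-1/4*e2) = -e1 + 37/40*e2 - 1/4*e3 - 5/24*e1 e2 e3
R1 (5/2*e3) = 25/12*e1 - 5/2*e2 - 37/4*e3 - 10*e1 e2 e3
Summing the partial products and collecting blades:
Answer: 907/120*e1 - 343/40*e2 - 263/24*e3 - 287/24*e1 e2 e3


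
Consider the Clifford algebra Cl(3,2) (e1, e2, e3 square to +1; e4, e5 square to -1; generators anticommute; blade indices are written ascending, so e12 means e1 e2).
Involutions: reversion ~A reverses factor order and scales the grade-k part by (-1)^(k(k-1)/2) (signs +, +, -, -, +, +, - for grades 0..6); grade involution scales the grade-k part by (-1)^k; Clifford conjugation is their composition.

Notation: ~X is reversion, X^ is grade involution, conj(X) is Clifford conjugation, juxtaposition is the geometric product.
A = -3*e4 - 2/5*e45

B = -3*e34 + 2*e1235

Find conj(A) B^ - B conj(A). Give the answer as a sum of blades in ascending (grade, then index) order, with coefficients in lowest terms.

first term: -9*e3 - 6/5*e35 - 4/5*e1234 - 6*e12345
second term: 9*e3 + 6/5*e35 + 4/5*e1234 - 6*e12345
Answer: -18*e3 - 12/5*e35 - 8/5*e1234


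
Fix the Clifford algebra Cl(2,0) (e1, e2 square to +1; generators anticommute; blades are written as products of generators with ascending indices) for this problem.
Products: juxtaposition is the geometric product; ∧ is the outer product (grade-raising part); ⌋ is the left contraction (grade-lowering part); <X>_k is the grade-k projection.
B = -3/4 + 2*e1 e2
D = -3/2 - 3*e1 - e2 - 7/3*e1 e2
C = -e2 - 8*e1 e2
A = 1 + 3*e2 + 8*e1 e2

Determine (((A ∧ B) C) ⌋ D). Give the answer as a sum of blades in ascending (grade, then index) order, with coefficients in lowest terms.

step 1: -3/4 - 9/4*e2 - 4*e1 e2
step 2: -119/4 - 14*e1 + 3/4*e2 + 6*e1 e2
step 3: 799/8 + 91*e1 + 749/12*e2 + 833/12*e1 e2
Answer: 799/8 + 91*e1 + 749/12*e2 + 833/12*e1 e2


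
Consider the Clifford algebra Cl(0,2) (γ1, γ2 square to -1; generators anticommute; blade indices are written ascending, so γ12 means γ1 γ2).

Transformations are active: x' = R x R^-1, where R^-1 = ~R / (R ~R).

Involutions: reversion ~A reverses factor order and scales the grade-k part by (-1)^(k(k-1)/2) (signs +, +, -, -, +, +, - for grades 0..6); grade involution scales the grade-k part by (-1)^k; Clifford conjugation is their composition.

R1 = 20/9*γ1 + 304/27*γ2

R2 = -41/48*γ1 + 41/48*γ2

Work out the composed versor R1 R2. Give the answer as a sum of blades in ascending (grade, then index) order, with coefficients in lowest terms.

Distribute over the terms of R1 (each basis-blade product reordered to ascending indices, repeated generators contracted through their squares):
(20/9*γ1) R2 = 205/108 + 205/108*γ12
(304/27*γ2) R2 = -779/81 + 779/81*γ12
Summing the partial products and collecting blades:
Answer: -2501/324 + 3731/324*γ12


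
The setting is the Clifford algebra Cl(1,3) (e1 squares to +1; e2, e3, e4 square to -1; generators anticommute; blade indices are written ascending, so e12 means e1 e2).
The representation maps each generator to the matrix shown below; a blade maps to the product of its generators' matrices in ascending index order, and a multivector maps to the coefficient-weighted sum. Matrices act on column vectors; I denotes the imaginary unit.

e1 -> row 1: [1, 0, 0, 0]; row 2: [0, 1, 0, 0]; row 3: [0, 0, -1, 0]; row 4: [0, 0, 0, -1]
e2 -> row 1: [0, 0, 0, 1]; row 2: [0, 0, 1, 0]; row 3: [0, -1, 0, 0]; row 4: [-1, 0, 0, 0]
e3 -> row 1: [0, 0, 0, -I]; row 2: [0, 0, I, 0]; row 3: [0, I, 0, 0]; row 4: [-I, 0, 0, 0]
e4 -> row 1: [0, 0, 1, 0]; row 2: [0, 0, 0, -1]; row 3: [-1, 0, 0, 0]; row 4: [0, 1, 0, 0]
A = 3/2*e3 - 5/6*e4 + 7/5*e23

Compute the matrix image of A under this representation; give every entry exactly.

Bivector images (products of the table entries): rho(e23) = rho(e2)rho(e3) = row 1: [-I, 0, 0, 0]; row 2: [0, I, 0, 0]; row 3: [0, 0, -I, 0]; row 4: [0, 0, 0, I].
M = (3/2)*rho(e3) + (-5/6)*rho(e4) + (7/5)*rho(e23), summed entrywise:
Answer: row 1: [-7*I/5, 0, -5/6, -3*I/2]; row 2: [0, 7*I/5, 3*I/2, 5/6]; row 3: [5/6, 3*I/2, -7*I/5, 0]; row 4: [-3*I/2, -5/6, 0, 7*I/5]


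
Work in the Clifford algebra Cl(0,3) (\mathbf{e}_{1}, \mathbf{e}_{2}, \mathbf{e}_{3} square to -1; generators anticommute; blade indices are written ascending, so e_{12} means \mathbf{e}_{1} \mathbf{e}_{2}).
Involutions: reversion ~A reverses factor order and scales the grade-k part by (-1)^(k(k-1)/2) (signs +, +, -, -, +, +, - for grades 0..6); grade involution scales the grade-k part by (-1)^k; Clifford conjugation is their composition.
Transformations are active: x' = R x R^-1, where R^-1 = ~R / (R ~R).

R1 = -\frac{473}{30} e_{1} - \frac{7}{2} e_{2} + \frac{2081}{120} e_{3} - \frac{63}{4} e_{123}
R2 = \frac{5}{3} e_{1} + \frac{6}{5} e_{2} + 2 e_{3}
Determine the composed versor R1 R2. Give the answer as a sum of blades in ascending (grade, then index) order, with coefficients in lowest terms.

Distribute over the terms of R2 (each basis-blade product reordered to ascending indices, repeated generators contracted through their squares):
R1 (\frac{5}{3} e_{1}) = \frac{473}{18} + \frac{35}{6} e_{12} - \frac{2081}{72} e_{13} + \frac{105}{4} e_{23}
R1 (\frac{6}{5} e_{2}) = \frac{21}{5} - \frac{473}{25} e_{12} - \frac{189}{10} e_{13} - \frac{2081}{100} e_{23}
R1 (2 e_{3}) = -\frac{2081}{60} + \frac{63}{2} e_{12} - \frac{473}{15} e_{13} - 7 e_{23}
Summing the partial products and collecting blades:
Answer: -\frac{757}{180} + \frac{1381}{75} e_{12} - \frac{28561}{360} e_{13} - \frac{39}{25} e_{23}


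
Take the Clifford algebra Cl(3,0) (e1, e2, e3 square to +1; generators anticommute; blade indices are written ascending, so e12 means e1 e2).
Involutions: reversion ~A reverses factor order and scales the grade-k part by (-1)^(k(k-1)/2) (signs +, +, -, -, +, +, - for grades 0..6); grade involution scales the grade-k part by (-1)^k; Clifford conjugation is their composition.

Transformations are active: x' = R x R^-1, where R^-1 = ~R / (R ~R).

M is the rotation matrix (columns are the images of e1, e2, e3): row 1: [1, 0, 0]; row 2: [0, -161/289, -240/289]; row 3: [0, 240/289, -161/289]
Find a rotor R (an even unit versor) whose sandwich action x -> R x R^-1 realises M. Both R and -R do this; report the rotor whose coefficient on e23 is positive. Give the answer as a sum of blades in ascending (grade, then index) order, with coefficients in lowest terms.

Method: write R = a + b12*e12 + b13*e13 + b23*e23 with a^2 + b12^2 + b13^2 + b23^2 = 1 (so R^-1 = ~R). Expanding the columns R e_j ~R gives tr M = 4a^2 - 1 and, from the antisymmetric part, M21 - M12 = -4a*b12, M13 - M31 = 4a*b13, M32 - M23 = -4a*b23.
Here tr M = -33/289, so a^2 = (1 + tr M)/4 = 64/289 and a = ±8/17. Taking a = 8/17: M21 - M12 = 0, M13 - M31 = 0, M32 - M23 = 480/289, giving b12 = 0, b13 = 0, b23 = -15/17, i.e. R = 8/17 - 15/17*e23.
Its e23 coefficient is negative, so report the other preimage -R.
Answer: -8/17 + 15/17*e23. Sheet selection: the two-to-one cover makes ±R indistinguishable at the matrix level (trace -33/289), so uniqueness comes from the required sign on e23.
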